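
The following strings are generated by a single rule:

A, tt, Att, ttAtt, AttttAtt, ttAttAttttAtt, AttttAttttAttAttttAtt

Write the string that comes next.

From term 3 onward, concatenate the second-to-last term with the last: A·tt = Att, tt·Att = ttAtt, …
The next term joins ttAttAttttAtt and AttttAttttAttAttttAtt.

ttAttAttttAttAttttAttttAttAttttAtt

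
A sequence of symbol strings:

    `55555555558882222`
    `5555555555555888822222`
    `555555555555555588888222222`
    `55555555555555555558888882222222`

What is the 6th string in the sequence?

555555555555555555555555588888888222222222

The n-th term is 3n+1 5's then n 8's then n+1 2's, where the shown terms are n = 3, 4, 5, 6.
For term 6, n = 8, so the run lengths are 25, 8, 9.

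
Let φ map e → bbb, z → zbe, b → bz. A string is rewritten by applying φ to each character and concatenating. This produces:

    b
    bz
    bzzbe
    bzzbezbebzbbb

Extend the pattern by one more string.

Applying the rule to each of the 13 symbols of bzzbezbebzbbb gives the pieces bz zbe zbe bz bbb zbe bz bbb bz zbe bz bz bz, which concatenate to the answer.

bzzbezbebzbbbzbebzbbbbzzbebzbzbz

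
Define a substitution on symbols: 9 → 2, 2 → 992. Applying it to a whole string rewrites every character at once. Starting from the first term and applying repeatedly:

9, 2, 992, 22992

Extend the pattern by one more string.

Apply φ to 22992 symbol by symbol: 2→992, 2→992, 9→2, 9→2, 2→992; joined: 992 992 2 2 992.

99299222992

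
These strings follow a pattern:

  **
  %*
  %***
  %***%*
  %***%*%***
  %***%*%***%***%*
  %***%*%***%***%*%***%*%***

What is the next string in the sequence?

%***%*%***%***%*%***%*%***%***%*%***%***%*

This is a Fibonacci-style word recurrence s(k) = s(k−1)·s(k−2): e.g. %*·** = %***.
So term 8 is %***%*%***%***%*%***%*%***·%***%*%***%***%*.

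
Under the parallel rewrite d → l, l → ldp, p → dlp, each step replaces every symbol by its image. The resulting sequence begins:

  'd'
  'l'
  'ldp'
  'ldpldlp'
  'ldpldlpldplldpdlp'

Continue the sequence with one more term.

Rewriting the 17 symbols of ldpldlpldplldpdlp one by one yields ldp l dlp ldp l ldp dlp ldp l dlp ldp ldp l dlp l ldp dlp; concatenated:

ldpldlpldplldpdlpldpldlpldpldpldlplldpdlp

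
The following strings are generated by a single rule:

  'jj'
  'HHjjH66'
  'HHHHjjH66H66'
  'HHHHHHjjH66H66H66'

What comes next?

Every step adds HH to the front and H66 to the end of the previous string.
One more step from HHHHHHjjH66H66H66 gives the answer.

HHHHHHHHjjH66H66H66H66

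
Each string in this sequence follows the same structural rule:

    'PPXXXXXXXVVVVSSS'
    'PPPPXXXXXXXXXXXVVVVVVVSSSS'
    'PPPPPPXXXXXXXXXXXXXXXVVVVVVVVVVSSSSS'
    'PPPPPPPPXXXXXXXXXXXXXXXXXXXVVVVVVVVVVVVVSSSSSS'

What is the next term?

PPPPPPPPPPXXXXXXXXXXXXXXXXXXXXXXXVVVVVVVVVVVVVVVVSSSSSSS

Each string has the form P^{2n} X^{4n+3} V^{3n+1} S^{n+2} (n = 1, 2, …).
Setting n = 5 gives 10, 23, 16, 7 characters in each block.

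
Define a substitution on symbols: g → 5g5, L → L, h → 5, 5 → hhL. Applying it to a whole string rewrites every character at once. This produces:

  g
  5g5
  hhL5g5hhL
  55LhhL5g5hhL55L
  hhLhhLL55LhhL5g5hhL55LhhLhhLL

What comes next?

55L55LLhhLhhLL55LhhL5g5hhL55LhhLhhLL55L55LL

Replace each of the 29 characters of hhLhhLL55LhhL5g5hhL55LhhLhhLL in place — 5 5 L 5 5 L L hhL hhL L 5 5 L hhL 5g5 hhL 5 5 L hhL hhL L 5 5 L 5 5 L L — and concatenate.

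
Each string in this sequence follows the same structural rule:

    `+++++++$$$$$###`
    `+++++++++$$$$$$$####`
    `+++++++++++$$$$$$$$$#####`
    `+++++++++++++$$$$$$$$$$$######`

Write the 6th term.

The n-th term is 2n+1 +'s then 2n-1 $'s then n #'s, where the shown terms are n = 3, 4, 5, 6.
For term 6, n = 8, so the run lengths are 17, 15, 8.

+++++++++++++++++$$$$$$$$$$$$$$$########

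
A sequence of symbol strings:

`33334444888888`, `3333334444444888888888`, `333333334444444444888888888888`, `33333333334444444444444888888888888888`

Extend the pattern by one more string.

Term n consists of 2n+2 3's, followed by 3n+1 4's, followed by 3n+3 8's (n = 1, 2, …).
For the next term, n = 5, so the run lengths are 12, 16, 18.

3333333333334444444444444444888888888888888888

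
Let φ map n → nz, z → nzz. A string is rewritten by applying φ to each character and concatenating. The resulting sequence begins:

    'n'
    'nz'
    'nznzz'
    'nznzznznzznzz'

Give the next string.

φ(nznzznznzznzz) expands symbol-by-symbol to nz nzz nz nzz nzz nz nzz nz nzz nzz nz nzz nzz; joining the 13 pieces gives the next term.

nznzznznzznzznznzznznzznzznznzznzz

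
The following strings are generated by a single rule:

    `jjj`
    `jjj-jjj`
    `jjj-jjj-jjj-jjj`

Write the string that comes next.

jjj-jjj-jjj-jjj-jjj-jjj-jjj-jjj

s(k+1) = s(k)·-·s(k) — each term doubles the last with '-' between the halves.
So the next term is two copies of jjj-jjj-jjj-jjj with '-' between the halves.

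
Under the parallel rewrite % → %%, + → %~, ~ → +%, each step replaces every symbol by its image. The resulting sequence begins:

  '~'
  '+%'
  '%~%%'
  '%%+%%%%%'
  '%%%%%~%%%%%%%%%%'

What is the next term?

φ(%%%%%~%%%%%%%%%%) expands symbol-by-symbol to %% %% %% %% %% +% %% %% %% %% %% %% %% %% %% %%; joining the 16 pieces gives the next term.

%%%%%%%%%%+%%%%%%%%%%%%%%%%%%%%%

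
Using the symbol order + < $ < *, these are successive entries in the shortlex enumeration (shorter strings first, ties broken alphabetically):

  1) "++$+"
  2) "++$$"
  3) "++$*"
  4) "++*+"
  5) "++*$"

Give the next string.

Find the rightmost character of ++*$ below *, bump it to the next letter, and reset everything to its right to +.

++**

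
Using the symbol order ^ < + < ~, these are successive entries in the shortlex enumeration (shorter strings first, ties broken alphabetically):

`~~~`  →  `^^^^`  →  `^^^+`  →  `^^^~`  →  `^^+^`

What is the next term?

Treat ^^+^ as a base-3 numeral over the given alphabet and add one, carrying through any trailing ~'s.

^^++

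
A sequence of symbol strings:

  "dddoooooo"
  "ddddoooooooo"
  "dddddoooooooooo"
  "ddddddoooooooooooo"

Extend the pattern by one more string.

dddddddoooooooooooooo

Each string has the form d^{n} o^{2n}, where the shown terms are n = 3, 4, 5, 6.
For the next term, n = 7, so the run lengths are 7, 14.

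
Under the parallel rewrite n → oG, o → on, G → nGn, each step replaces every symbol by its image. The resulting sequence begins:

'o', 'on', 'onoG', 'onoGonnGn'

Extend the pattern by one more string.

onoGonnGnonoGoGnGnoG

Rewriting each symbol of onoGonnGn: o→on, n→oG, o→on, G→nGn, o→on, n→oG, n→oG, G→nGn, n→oG, which concatenates to on oG on nGn on oG oG nGn oG.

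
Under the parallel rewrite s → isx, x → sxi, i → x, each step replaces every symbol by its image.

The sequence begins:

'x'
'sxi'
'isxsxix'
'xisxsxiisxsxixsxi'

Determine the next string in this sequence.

Applying the rule to each of the 17 symbols of xisxsxiisxsxixsxi gives the pieces sxi x isx sxi isx sxi x x isx sxi isx sxi x sxi isx sxi x, which concatenate to the answer.

sxixisxsxiisxsxixxisxsxiisxsxixsxiisxsxix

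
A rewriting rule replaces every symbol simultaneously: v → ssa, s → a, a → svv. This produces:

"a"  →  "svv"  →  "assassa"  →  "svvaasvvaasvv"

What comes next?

assassasvvsvvassassasvvsvvassassa

Replace each of the 13 characters of svvaasvvaasvv in place — a ssa ssa svv svv a ssa ssa svv svv a ssa ssa — and concatenate.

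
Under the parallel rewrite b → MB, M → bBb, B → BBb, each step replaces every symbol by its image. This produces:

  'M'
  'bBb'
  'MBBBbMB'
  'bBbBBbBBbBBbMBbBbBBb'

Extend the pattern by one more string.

Rewriting the 20 symbols of bBbBBbBBbBBbMBbBbBBb one by one yields MB BBb MB BBb BBb MB BBb BBb MB BBb BBb MB bBb BBb MB BBb MB BBb BBb MB; concatenated:

MBBBbMBBBbBBbMBBBbBBbMBBBbBBbMBbBbBBbMBBBbMBBBbBBbMB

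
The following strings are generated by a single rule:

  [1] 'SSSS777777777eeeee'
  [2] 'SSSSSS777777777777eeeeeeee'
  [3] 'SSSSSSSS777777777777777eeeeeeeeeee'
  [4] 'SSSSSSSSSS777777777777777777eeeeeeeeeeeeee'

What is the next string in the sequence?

SSSSSSSSSSSS777777777777777777777eeeeeeeeeeeeeeeee

Term n consists of 2n S's, followed by 3n+3 7's, followed by 3n-1 e's, where the shown terms are n = 2, 3, 4, 5.
For the next term, n = 6, so the run lengths are 12, 21, 17.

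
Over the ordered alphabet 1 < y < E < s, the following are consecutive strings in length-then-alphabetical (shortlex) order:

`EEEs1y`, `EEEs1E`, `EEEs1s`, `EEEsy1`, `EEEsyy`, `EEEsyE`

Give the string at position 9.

Continuing the enumeration 3 steps past EEEsyE: EEEsyE → EEEsys → EEEsE1 → (answer).

EEEsEy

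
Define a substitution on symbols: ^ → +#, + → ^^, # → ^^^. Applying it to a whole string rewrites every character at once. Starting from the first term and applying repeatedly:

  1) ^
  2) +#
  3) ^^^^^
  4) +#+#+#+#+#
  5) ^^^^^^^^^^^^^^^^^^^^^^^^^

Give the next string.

Rewriting the 25 symbols of ^^^^^^^^^^^^^^^^^^^^^^^^^ one by one yields +# +# +# +# +# +# +# +# +# +# +# +# +# +# +# +# +# +# +# +# +# +# +# +# +#; concatenated:

+#+#+#+#+#+#+#+#+#+#+#+#+#+#+#+#+#+#+#+#+#+#+#+#+#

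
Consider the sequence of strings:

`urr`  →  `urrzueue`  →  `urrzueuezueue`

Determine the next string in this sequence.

urrzueuezueuezueue

Each term is the previous one with zueue appended.
One more step from urrzueuezueue gives the answer.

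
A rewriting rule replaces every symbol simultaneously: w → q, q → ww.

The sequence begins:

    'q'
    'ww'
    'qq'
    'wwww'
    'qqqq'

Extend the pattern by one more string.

wwwwwwww

Expanding qqqq: q→ww, q→ww, q→ww, q→ww. Concatenated: ww ww ww ww.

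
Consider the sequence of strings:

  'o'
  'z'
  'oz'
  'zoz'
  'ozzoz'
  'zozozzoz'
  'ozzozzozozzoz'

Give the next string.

From term 3 onward, concatenate the second-to-last term with the last: o·z = oz, z·oz = zoz, …
The next term joins zozozzoz and ozzozzozozzoz.

zozozzozozzozzozozzoz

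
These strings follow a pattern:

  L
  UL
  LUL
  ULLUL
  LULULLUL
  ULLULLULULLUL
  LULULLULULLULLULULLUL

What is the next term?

This is a Fibonacci-style word recurrence s(k) = s(k−2)·s(k−1): e.g. L·UL = LUL.
So term 8 is ULLULLULULLUL·LULULLULULLULLULULLUL.

ULLULLULULLULLULULLULULLULLULULLUL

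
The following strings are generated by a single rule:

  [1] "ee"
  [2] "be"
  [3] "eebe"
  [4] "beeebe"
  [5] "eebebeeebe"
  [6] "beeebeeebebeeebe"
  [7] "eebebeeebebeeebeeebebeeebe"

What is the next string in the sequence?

This is a Fibonacci-style word recurrence s(k) = s(k−2)·s(k−1): e.g. ee·be = eebe.
So term 8 is beeebeeebebeeebe·eebebeeebebeeebeeebebeeebe.

beeebeeebebeeebeeebebeeebebeeebeeebebeeebe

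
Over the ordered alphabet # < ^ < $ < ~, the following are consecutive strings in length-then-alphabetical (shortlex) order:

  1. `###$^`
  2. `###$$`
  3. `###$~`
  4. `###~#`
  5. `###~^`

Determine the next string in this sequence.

The successor of ###~^ increments the rightmost position that isn't already ~ and resets every position after it to #.

###~$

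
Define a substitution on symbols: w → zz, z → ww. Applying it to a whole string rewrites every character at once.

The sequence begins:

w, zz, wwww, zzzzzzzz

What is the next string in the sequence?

wwwwwwwwwwwwwwww

Expanding zzzzzzzz: z→ww, z→ww, z→ww, z→ww, z→ww, z→ww, z→ww, z→ww. Concatenated: ww ww ww ww ww ww ww ww.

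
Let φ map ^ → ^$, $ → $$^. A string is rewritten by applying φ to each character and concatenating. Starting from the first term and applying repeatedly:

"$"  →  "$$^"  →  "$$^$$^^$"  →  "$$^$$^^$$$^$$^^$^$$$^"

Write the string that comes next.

φ($$^$$^^$$$^$$^^$^$$$^) expands symbol-by-symbol to $$^ $$^ ^$ $$^ $$^ ^$ ^$ $$^ $$^ $$^ ^$ $$^ $$^ ^$ ^$ $$^ ^$ $$^ $$^ $$^ ^$; joining the 21 pieces gives the next term.

$$^$$^^$$$^$$^^$^$$$^$$^$$^^$$$^$$^^$^$$$^^$$$^$$^$$^^$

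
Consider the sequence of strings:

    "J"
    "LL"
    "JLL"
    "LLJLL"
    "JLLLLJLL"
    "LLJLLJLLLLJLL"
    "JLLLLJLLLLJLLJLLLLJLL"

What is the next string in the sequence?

LLJLLJLLLLJLLJLLLLJLLLLJLLJLLLLJLL

This is a Fibonacci-style word recurrence s(k) = s(k−2)·s(k−1): e.g. J·LL = JLL.
Continuing: LLJLLJLLLLJLL · JLLLLJLLLLJLLJLLLLJLL gives term 8.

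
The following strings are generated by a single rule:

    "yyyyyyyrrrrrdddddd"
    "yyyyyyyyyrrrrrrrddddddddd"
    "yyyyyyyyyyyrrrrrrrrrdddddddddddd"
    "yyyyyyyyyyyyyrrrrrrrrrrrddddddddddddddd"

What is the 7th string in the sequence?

Reading off run lengths: y runs 7, 9, 11, 13; r runs 5, 7, 9, 11; d runs 6, 9, 12, 15 — each is linear in n, where the shown terms are n = 2, 3, 4, 5.
For term 7, n = 8, so the run lengths are 19, 17, 24.

yyyyyyyyyyyyyyyyyyyrrrrrrrrrrrrrrrrrdddddddddddddddddddddddd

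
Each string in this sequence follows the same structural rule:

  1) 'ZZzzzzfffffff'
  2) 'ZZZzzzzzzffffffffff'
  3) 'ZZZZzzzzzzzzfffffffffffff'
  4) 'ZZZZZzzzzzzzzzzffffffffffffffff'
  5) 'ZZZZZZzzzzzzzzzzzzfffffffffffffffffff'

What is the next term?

Reading off run lengths: Z runs 2, 3, 4, 5, 6; z runs 4, 6, 8, 10, 12; f runs 7, 10, 13, 16, 19 — each is linear in n, where the shown terms are n = 2, 3, 4, 5, 6.
Setting n = 7 gives 7, 14, 22 characters in each block.

ZZZZZZZzzzzzzzzzzzzzzffffffffffffffffffffff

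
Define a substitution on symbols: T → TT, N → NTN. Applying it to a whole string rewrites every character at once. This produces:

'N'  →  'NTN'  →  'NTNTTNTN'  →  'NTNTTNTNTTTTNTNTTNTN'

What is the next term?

Rewriting the 20 symbols of NTNTTNTNTTTTNTNTTNTN one by one yields NTN TT NTN TT TT NTN TT NTN TT TT TT TT NTN TT NTN TT TT NTN TT NTN; concatenated:

NTNTTNTNTTTTNTNTTNTNTTTTTTTTNTNTTNTNTTTTNTNTTNTN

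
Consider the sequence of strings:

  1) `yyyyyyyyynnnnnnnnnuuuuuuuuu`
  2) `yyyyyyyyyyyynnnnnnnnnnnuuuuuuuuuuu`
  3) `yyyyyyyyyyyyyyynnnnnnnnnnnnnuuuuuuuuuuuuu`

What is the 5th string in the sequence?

Term n consists of 3n y's, followed by 2n+3 n's, followed by 2n+3 u's, where the shown terms are n = 3, 4, 5.
At n = 7 the blocks have lengths 21, 17, 17.

yyyyyyyyyyyyyyyyyyyyynnnnnnnnnnnnnnnnnuuuuuuuuuuuuuuuuu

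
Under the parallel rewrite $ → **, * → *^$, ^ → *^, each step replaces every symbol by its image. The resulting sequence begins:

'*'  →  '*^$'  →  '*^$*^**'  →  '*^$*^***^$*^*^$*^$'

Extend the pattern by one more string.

*^$*^***^$*^*^$*^$*^$*^***^$*^*^$*^***^$*^**

φ(*^$*^***^$*^*^$*^$) expands symbol-by-symbol to *^$ *^ ** *^$ *^ *^$ *^$ *^$ *^ ** *^$ *^ *^$ *^ ** *^$ *^ **; joining the 18 pieces gives the next term.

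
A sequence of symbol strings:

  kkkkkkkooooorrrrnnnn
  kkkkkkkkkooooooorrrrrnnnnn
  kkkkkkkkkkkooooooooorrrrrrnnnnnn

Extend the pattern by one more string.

Reading off run lengths: k runs 7, 9, 11; o runs 5, 7, 9; r runs 4, 5, 6; n runs 4, 5, 6 — each is linear in n, where the shown terms are n = 3, 4, 5.
For the next term, n = 6, so the run lengths are 13, 11, 7, 7.

kkkkkkkkkkkkkooooooooooorrrrrrrnnnnnnn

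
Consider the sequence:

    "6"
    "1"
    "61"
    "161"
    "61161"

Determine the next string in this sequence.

16161161

From term 3 onward, concatenate the second-to-last term with the last: 6·1 = 61, 1·61 = 161, …
So term 6 is 161·61161.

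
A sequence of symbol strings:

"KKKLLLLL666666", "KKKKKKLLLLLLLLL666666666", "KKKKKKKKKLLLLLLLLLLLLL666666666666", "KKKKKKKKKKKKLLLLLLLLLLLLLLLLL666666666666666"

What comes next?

KKKKKKKKKKKKKKKLLLLLLLLLLLLLLLLLLLLL666666666666666666

Reading off run lengths: K runs 3, 6, 9, 12; L runs 5, 9, 13, 17; 6 runs 6, 9, 12, 15 — each is linear in n (n = 1, 2, …).
At n = 5 the blocks have lengths 15, 21, 18.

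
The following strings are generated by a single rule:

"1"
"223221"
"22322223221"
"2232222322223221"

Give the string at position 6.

22322223222232222322223221

Every step adds 22322 at the front: s(k+1) = 22322·s(k).
From 2232222322223221, 2 further steps: 2232222322223221 → 223222232222322223221 → (answer).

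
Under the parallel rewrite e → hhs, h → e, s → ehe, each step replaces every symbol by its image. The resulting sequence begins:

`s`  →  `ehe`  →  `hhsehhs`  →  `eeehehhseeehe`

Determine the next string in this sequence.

φ(eeehehhseeehe) expands symbol-by-symbol to hhs hhs hhs e hhs e e ehe hhs hhs hhs e hhs; joining the 13 pieces gives the next term.

hhshhshhsehhseeehehhshhshhsehhs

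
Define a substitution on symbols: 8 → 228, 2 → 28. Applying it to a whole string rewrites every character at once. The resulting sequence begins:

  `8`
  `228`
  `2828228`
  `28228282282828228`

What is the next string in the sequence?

28228282822828228282822828228282282828228

Applying the rule to each of the 17 symbols of 28228282282828228 gives the pieces 28 228 28 28 228 28 228 28 28 228 28 228 28 228 28 28 228, which concatenate to the answer.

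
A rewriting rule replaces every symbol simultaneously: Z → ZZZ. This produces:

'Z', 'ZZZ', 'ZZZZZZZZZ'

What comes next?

Expanding ZZZZZZZZZ: Z→ZZZ, Z→ZZZ, Z→ZZZ, Z→ZZZ, Z→ZZZ, Z→ZZZ, Z→ZZZ, Z→ZZZ, Z→ZZZ. Concatenated: ZZZ ZZZ ZZZ ZZZ ZZZ ZZZ ZZZ ZZZ ZZZ.

ZZZZZZZZZZZZZZZZZZZZZZZZZZZ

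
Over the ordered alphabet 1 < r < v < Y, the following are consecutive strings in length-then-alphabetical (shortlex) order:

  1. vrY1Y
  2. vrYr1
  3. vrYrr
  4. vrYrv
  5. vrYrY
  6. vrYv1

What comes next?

vrYvr

Treat vrYv1 as a base-4 numeral over the given alphabet and add one, carrying through any trailing Y's.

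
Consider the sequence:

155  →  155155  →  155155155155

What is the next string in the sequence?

155155155155155155155155

Every step duplicates the string.
One more doubling of 155155155155 gives the answer.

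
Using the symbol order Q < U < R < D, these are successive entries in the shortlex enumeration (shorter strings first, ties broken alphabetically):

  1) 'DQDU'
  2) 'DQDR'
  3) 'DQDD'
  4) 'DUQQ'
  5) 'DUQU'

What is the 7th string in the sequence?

Stepping forward 2 times from DUQU: DUQU → DUQR, then the target.

DUQD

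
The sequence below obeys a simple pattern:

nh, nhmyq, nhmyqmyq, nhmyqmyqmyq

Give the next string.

Each term is the previous one with myq appended.
Applying this once more to nhmyqmyqmyq:

nhmyqmyqmyqmyq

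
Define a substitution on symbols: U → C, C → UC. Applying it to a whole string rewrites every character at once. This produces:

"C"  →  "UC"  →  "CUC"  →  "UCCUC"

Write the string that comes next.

Apply φ to UCCUC symbol by symbol: U→C, C→UC, C→UC, U→C, C→UC; joined: C UC UC C UC.

CUCUCCUC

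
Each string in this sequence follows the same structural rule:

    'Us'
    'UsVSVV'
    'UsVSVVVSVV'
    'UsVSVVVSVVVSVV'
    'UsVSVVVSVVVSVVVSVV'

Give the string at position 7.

UsVSVVVSVVVSVVVSVVVSVVVSVV

The strings grow by a fixed suffix VSVV each time.
From UsVSVVVSVVVSVVVSVV, 2 further steps: UsVSVVVSVVVSVVVSVV → UsVSVVVSVVVSVVVSVVVSVV → (answer).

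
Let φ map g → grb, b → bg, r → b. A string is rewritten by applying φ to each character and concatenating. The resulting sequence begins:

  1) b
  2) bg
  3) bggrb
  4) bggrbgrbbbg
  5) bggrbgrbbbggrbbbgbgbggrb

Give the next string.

φ(bggrbgrbbbggrbbbgbgbggrb) expands symbol-by-symbol to bg grb grb b bg grb b bg bg bg grb grb b bg bg bg grb bg grb bg grb grb b bg; joining the 24 pieces gives the next term.

bggrbgrbbbggrbbbgbgbggrbgrbbbgbgbggrbbggrbbggrbgrbbbg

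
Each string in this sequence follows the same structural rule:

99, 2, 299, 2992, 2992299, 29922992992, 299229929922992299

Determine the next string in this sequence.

29922992992299229929922992992

This is a Fibonacci-style word recurrence s(k) = s(k−1)·s(k−2): e.g. 2·99 = 299.
The next term joins 299229929922992299 and 29922992992.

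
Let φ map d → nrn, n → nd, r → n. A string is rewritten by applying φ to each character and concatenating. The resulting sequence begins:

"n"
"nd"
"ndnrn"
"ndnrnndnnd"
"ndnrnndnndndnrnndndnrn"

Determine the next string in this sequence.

Rewriting the 22 symbols of ndnrnndnndndnrnndndnrn one by one yields nd nrn nd n nd nd nrn nd nd nrn nd nrn nd n nd nd nrn nd nrn nd n nd; concatenated:

ndnrnndnndndnrnndndnrnndnrnndnndndnrnndnrnndnnd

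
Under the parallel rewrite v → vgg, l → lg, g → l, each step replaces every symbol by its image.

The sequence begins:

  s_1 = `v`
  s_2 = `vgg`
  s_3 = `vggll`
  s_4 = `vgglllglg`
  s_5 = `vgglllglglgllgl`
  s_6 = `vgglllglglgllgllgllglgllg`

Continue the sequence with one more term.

Replace each of the 25 characters of vgglllglglgllgllgllglgllg in place — vgg l l lg lg lg l lg l lg l lg lg l lg lg l lg lg l lg l lg lg l — and concatenate.

vgglllglglgllgllgllglgllglgllglgllgllglgl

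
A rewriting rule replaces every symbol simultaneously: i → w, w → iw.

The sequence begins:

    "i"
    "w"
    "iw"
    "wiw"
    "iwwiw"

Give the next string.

wiwiwwiw

Expanding iwwiw: i→w, w→iw, w→iw, i→w, w→iw. Concatenated: w iw iw w iw.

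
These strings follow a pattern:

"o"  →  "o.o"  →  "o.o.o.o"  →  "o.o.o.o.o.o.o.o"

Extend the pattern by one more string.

Every step duplicates the string with '.' between the halves.
Doubling o.o.o.o.o.o.o.o with '.' between the halves:

o.o.o.o.o.o.o.o.o.o.o.o.o.o.o.o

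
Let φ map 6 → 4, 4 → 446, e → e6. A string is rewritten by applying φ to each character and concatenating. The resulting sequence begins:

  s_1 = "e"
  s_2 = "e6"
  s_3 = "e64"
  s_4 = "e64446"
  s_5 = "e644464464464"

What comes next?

Rewriting the 13 symbols of e644464464464 one by one yields e6 4 446 446 446 4 446 446 4 446 446 4 446; concatenated:

e64446446446444644644464464446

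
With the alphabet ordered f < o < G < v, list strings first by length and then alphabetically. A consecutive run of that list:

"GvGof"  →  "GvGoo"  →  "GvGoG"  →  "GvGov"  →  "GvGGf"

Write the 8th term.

GvGGv

Continuing the enumeration 3 steps past GvGGf: GvGGf → GvGGo → GvGGG → (answer).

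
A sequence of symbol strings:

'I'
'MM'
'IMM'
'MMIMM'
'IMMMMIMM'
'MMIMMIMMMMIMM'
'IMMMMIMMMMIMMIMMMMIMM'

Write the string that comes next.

This is a Fibonacci-style word recurrence s(k) = s(k−2)·s(k−1): e.g. I·MM = IMM.
So term 8 is MMIMMIMMMMIMM·IMMMMIMMMMIMMIMMMMIMM.

MMIMMIMMMMIMMIMMMMIMMMMIMMIMMMMIMM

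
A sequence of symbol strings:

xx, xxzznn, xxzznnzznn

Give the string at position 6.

The strings grow by a fixed suffix zznn each time.
From xxzznnzznn, 3 further steps: xxzznnzznn → xxzznnzznnzznn → xxzznnzznnzznnzznn → (answer).

xxzznnzznnzznnzznnzznn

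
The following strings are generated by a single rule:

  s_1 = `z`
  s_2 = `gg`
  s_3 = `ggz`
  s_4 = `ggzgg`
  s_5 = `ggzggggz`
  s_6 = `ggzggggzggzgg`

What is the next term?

Each term (from the third on) is the previous term followed by the one before it: term 3 = gg·z = ggz.
So term 7 is ggzggggzggzgg·ggzggggz.

ggzggggzggzggggzggggz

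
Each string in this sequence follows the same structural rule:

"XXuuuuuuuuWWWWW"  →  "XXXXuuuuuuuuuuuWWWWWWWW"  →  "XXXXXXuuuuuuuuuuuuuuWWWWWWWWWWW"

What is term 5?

Each string has the form X^{2n-2} u^{3n+2} W^{3n-1}, where the shown terms are n = 2, 3, 4.
For term 5, n = 6, so the run lengths are 10, 20, 17.

XXXXXXXXXXuuuuuuuuuuuuuuuuuuuuWWWWWWWWWWWWWWWWW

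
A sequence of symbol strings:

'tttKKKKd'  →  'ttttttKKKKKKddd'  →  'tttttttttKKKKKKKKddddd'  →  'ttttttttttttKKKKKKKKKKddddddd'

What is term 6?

Term n consists of 3n t's, followed by 2n+2 K's, followed by 2n-1 d's (n = 1, 2, …).
For term 6, n = 6, so the run lengths are 18, 14, 11.

ttttttttttttttttttKKKKKKKKKKKKKKddddddddddd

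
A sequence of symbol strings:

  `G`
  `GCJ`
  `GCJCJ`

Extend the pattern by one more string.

GCJCJCJ

Each term is the previous one with CJ appended.
So the next term is GCJCJ·CJ.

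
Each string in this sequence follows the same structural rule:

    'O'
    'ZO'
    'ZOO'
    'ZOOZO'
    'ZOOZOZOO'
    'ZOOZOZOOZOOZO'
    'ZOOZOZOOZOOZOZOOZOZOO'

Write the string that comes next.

This is a Fibonacci-style word recurrence s(k) = s(k−1)·s(k−2): e.g. ZO·O = ZOO.
Continuing: ZOOZOZOOZOOZOZOOZOZOO · ZOOZOZOOZOOZO gives term 8.

ZOOZOZOOZOOZOZOOZOZOOZOOZOZOOZOOZO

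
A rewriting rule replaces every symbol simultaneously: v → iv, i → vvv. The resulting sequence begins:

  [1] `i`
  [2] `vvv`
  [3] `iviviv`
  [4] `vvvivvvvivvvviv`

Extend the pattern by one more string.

Applying the rule to each of the 15 symbols of vvvivvvvivvvviv gives the pieces iv iv iv vvv iv iv iv iv vvv iv iv iv iv vvv iv, which concatenate to the answer.

ivivivvvvivivivivvvvivivivivvvviv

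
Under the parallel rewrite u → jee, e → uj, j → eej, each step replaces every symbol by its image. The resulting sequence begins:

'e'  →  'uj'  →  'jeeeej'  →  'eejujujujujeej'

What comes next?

Rewriting the 14 symbols of eejujujujujeej one by one yields uj uj eej jee eej jee eej jee eej jee eej uj uj eej; concatenated:

ujujeejjeeeejjeeeejjeeeejjeeeejujujeej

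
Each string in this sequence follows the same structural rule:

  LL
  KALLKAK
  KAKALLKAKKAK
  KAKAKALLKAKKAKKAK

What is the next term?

Every step adds KA to the front and KAK to the end of the previous string.
One more step from KAKAKALLKAKKAKKAK gives the answer.

KAKAKAKALLKAKKAKKAKKAK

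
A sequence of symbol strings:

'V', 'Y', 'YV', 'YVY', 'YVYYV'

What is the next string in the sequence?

This is a Fibonacci-style word recurrence s(k) = s(k−1)·s(k−2): e.g. Y·V = YV.
Continuing: YVYYV · YVY gives term 6.

YVYYVYVY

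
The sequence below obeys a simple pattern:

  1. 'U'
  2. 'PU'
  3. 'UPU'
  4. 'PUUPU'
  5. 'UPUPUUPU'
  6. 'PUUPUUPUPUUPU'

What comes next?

UPUPUUPUPUUPUUPUPUUPU

This is a Fibonacci-style word recurrence s(k) = s(k−2)·s(k−1): e.g. U·PU = UPU.
The next term joins UPUPUUPU and PUUPUUPUPUUPU.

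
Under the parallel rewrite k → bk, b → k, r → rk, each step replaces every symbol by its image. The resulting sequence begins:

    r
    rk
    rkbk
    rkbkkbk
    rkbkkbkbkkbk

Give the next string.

rkbkkbkbkkbkkbkbkkbk

Rewriting each symbol of rkbkkbkbkkbk: r→rk, k→bk, b→k, k→bk, k→bk, b→k, k→bk, b→k, k→bk, k→bk, b→k, k→bk, which concatenates to rk bk k bk bk k bk k bk bk k bk.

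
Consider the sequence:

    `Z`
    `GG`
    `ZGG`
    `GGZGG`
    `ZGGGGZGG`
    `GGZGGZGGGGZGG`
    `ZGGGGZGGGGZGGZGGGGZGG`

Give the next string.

GGZGGZGGGGZGGZGGGGZGGGGZGGZGGGGZGG

Each term (from the third on) is the two preceding terms concatenated in order: term 3 = Z·GG = ZGG.
So term 8 is GGZGGZGGGGZGG·ZGGGGZGGGGZGGZGGGGZGG.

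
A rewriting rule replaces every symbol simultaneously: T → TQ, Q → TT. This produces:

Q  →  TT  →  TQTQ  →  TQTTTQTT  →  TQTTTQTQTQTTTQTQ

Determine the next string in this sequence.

Rewriting the 16 symbols of TQTTTQTQTQTTTQTQ one by one yields TQ TT TQ TQ TQ TT TQ TT TQ TT TQ TQ TQ TT TQ TT; concatenated:

TQTTTQTQTQTTTQTTTQTTTQTQTQTTTQTT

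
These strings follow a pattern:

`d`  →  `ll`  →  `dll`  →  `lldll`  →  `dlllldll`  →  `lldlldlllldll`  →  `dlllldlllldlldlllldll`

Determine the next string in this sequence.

From term 3 onward, concatenate the second-to-last term with the last: d·ll = dll, ll·dll = lldll, …
Continuing: lldlldlllldll · dlllldlllldlldlllldll gives term 8.

lldlldlllldlldlllldlllldlldlllldll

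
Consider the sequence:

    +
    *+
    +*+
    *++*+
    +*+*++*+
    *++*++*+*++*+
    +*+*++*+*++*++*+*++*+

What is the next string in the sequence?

*++*++*+*++*++*+*++*+*++*++*+*++*+

From term 3 onward, concatenate the second-to-last term with the last: +·*+ = +*+, *+·+*+ = *++*+, …
The next term joins *++*++*+*++*+ and +*+*++*+*++*++*+*++*+.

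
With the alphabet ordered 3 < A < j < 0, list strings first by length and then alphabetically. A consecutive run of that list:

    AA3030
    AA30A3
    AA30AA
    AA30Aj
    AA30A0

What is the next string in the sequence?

AA30j3

The successor of AA30A0 increments the rightmost position that isn't already 0 and resets every position after it to 3.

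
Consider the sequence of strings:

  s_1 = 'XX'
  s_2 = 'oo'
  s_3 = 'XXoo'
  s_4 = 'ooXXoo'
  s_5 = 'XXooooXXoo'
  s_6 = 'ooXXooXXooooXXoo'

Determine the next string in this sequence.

Each term (from the third on) is the two preceding terms concatenated in order: term 3 = XX·oo = XXoo.
The next term joins XXooooXXoo and ooXXooXXooooXXoo.

XXooooXXooooXXooXXooooXXoo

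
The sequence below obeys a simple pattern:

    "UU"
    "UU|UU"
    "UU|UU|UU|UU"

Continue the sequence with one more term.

s(k+1) = s(k)·|·s(k) — each term doubles the last with '|' between the halves.
So the next term is two copies of UU|UU|UU|UU with '|' between the halves.

UU|UU|UU|UU|UU|UU|UU|UU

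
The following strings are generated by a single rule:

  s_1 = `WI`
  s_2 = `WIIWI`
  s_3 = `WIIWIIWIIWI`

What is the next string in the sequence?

WIIWIIWIIWIIWIIWIIWIIWI

Every step duplicates the string with 'I' between the halves.
One more doubling of WIIWIIWIIWI gives the answer.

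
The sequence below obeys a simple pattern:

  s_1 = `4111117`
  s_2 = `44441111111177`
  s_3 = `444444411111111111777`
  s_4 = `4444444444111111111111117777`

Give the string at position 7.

Each string has the form 4^{3n-2} 1^{3n+2} 7^{n} (n = 1, 2, …).
At n = 7 the blocks have lengths 19, 23, 7.

4444444444444444444111111111111111111111117777777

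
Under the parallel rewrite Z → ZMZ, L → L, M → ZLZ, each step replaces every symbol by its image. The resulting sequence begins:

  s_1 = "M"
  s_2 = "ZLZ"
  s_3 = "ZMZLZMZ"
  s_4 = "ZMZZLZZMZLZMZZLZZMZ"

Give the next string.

Rewriting the 19 symbols of ZMZZLZZMZLZMZZLZZMZ one by one yields ZMZ ZLZ ZMZ ZMZ L ZMZ ZMZ ZLZ ZMZ L ZMZ ZLZ ZMZ ZMZ L ZMZ ZMZ ZLZ ZMZ; concatenated:

ZMZZLZZMZZMZLZMZZMZZLZZMZLZMZZLZZMZZMZLZMZZMZZLZZMZ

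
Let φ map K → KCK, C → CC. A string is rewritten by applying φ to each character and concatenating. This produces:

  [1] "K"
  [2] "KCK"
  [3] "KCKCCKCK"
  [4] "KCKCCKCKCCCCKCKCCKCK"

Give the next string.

Applying the rule to each of the 20 symbols of KCKCCKCKCCCCKCKCCKCK gives the pieces KCK CC KCK CC CC KCK CC KCK CC CC CC CC KCK CC KCK CC CC KCK CC KCK, which concatenate to the answer.

KCKCCKCKCCCCKCKCCKCKCCCCCCCCKCKCCKCKCCCCKCKCCKCK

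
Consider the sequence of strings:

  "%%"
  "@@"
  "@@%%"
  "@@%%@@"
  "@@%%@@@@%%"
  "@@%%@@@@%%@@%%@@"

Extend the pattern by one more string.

From term 3 onward, concatenate the last term with the second-to-last: @@·%% = @@%%, @@%%·@@ = @@%%@@, …
Continuing: @@%%@@@@%%@@%%@@ · @@%%@@@@%% gives term 7.

@@%%@@@@%%@@%%@@@@%%@@@@%%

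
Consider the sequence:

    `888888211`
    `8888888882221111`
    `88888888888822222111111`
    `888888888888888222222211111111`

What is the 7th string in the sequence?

888888888888888888888888222222222222211111111111111

The n-th term is 3n+3 8's then 2n-1 2's then 2n 1's (n = 1, 2, …).
For term 7, n = 7, so the run lengths are 24, 13, 14.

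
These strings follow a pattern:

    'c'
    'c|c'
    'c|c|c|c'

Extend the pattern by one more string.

Each string is two copies of the previous one joined by '|'.
So the next term is two copies of c|c|c|c with '|' between the halves.

c|c|c|c|c|c|c|c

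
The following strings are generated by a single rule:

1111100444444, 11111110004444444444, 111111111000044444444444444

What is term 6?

111111111111111000000044444444444444444444444444

Reading off run lengths: 1 runs 5, 7, 9; 0 runs 2, 3, 4; 4 runs 6, 10, 14 — each is linear in n, where the shown terms are n = 2, 3, 4.
At n = 7 the blocks have lengths 15, 7, 26.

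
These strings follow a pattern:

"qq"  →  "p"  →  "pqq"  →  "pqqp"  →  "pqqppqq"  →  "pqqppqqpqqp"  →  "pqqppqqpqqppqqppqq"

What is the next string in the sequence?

This is a Fibonacci-style word recurrence s(k) = s(k−1)·s(k−2): e.g. p·qq = pqq.
So term 8 is pqqppqqpqqppqqppqq·pqqppqqpqqp.

pqqppqqpqqppqqppqqpqqppqqpqqp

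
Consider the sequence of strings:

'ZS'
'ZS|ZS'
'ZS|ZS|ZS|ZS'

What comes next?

ZS|ZS|ZS|ZS|ZS|ZS|ZS|ZS

Each string is two copies of the previous one joined by '|'.
One more doubling of ZS|ZS|ZS|ZS gives the answer.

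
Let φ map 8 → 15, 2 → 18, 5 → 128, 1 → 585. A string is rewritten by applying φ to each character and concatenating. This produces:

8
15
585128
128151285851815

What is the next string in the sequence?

Replace each of the 15 characters of 128151285851815 in place — 585 18 15 585 128 585 18 15 128 15 128 585 15 585 128 — and concatenate.

585181558512858518151281512858515585128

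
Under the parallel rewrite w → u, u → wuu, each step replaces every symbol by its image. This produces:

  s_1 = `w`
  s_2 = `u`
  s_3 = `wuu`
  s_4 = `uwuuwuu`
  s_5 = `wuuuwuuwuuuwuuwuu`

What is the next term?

uwuuwuuwuuuwuuwuuuwuuwuuwuuuwuuwuuuwuuwuu

φ(wuuuwuuwuuuwuuwuu) expands symbol-by-symbol to u wuu wuu wuu u wuu wuu u wuu wuu wuu u wuu wuu u wuu wuu; joining the 17 pieces gives the next term.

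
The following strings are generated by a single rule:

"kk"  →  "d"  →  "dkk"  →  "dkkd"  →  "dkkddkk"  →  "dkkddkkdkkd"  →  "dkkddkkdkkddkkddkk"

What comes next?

dkkddkkdkkddkkddkkdkkddkkdkkd

This is a Fibonacci-style word recurrence s(k) = s(k−1)·s(k−2): e.g. d·kk = dkk.
The next term joins dkkddkkdkkddkkddkk and dkkddkkdkkd.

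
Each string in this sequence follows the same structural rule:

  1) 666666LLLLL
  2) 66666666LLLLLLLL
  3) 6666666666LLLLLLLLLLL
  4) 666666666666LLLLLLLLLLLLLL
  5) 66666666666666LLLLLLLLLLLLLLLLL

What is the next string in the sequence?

Reading off run lengths: 6 runs 6, 8, 10, 12, 14; L runs 5, 8, 11, 14, 17 — each is linear in n, where the shown terms are n = 2, 3, 4, 5, 6.
Setting n = 7 gives 16, 20 characters in each block.

6666666666666666LLLLLLLLLLLLLLLLLLLL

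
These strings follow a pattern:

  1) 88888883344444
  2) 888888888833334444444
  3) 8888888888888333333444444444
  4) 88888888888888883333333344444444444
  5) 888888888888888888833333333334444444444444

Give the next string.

The n-th term is 3n+1 8's then 2n-2 3's then 2n+1 4's, where the shown terms are n = 2, 3, 4, 5, 6.
For the next term, n = 7, so the run lengths are 22, 12, 15.

8888888888888888888888333333333333444444444444444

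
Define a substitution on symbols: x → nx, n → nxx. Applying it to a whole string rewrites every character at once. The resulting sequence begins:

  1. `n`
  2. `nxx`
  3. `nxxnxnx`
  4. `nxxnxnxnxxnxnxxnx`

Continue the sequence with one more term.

Applying the rule to each of the 17 symbols of nxxnxnxnxxnxnxxnx gives the pieces nxx nx nx nxx nx nxx nx nxx nx nx nxx nx nxx nx nx nxx nx, which concatenate to the answer.

nxxnxnxnxxnxnxxnxnxxnxnxnxxnxnxxnxnxnxxnx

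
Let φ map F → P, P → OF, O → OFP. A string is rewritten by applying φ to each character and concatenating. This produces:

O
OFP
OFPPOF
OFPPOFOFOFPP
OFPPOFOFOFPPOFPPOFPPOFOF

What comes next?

OFPPOFOFOFPPOFPPOFPPOFOFOFPPOFOFOFPPOFOFOFPPOFPP

Replace each of the 24 characters of OFPPOFOFOFPPOFPPOFPPOFOF in place — OFP P OF OF OFP P OFP P OFP P OF OF OFP P OF OF OFP P OF OF OFP P OFP P — and concatenate.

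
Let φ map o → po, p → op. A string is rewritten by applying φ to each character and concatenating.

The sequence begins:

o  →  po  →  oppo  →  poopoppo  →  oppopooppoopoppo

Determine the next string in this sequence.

φ(oppopooppoopoppo) expands symbol-by-symbol to po op op po op po po op op po po op po op op po; joining the 16 pieces gives the next term.

poopoppooppopoopoppopooppoopoppo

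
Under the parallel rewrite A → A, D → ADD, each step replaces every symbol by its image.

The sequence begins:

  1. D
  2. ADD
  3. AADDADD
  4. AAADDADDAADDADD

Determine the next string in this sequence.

φ(AAADDADDAADDADD) expands symbol-by-symbol to A A A ADD ADD A ADD ADD A A ADD ADD A ADD ADD; joining the 15 pieces gives the next term.

AAAADDADDAADDADDAAADDADDAADDADD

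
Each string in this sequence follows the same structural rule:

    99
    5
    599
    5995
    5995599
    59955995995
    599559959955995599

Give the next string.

59955995995599559959955995995

From term 3 onward, concatenate the last term with the second-to-last: 5·99 = 599, 599·5 = 5995, …
Continuing: 599559959955995599 · 59955995995 gives term 8.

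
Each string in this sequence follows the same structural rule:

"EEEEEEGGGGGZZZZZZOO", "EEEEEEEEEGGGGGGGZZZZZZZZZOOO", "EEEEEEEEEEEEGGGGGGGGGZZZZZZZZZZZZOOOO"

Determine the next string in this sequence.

EEEEEEEEEEEEEEEGGGGGGGGGGGZZZZZZZZZZZZZZZOOOOO

Term n consists of 3n E's, followed by 2n+1 G's, followed by 3n Z's, followed by n O's, where the shown terms are n = 2, 3, 4.
At n = 5 the blocks have lengths 15, 11, 15, 5.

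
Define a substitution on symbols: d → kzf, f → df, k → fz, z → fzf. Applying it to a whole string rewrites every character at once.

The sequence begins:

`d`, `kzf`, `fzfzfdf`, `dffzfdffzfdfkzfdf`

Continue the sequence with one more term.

Replace each of the 17 characters of dffzfdffzfdfkzfdf in place — kzf df df fzf df kzf df df fzf df kzf df fz fzf df kzf df — and concatenate.

kzfdfdffzfdfkzfdfdffzfdfkzfdffzfzfdfkzfdf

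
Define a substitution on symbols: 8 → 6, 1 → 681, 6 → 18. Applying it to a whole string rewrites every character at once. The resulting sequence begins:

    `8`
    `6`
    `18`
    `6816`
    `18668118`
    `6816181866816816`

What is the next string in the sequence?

Applying the rule to each of the 16 symbols of 6816181866816816 gives the pieces 18 6 681 18 681 6 681 6 18 18 6 681 18 6 681 18, which concatenate to the answer.

18668118681668161818668118668118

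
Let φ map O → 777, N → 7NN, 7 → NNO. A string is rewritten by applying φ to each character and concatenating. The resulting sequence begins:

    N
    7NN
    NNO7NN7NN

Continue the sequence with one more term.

7NN7NN777NNO7NN7NNNNO7NN7NN

Rewriting each symbol of NNO7NN7NN: N→7NN, N→7NN, O→777, 7→NNO, N→7NN, N→7NN, 7→NNO, N→7NN, N→7NN, which concatenates to 7NN 7NN 777 NNO 7NN 7NN NNO 7NN 7NN.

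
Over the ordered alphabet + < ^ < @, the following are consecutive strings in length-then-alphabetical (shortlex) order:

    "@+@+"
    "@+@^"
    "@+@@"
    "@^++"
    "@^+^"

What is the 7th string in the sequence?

Stepping forward 2 times from @^+^: @^+^ → @^+@, then the target.

@^^+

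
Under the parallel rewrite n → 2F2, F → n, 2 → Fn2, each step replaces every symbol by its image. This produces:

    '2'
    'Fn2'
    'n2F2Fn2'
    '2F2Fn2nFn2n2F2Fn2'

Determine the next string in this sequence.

Fn2nFn2n2F2Fn22F2n2F2Fn22F2Fn2nFn2n2F2Fn2

Replace each of the 17 characters of 2F2Fn2nFn2n2F2Fn2 in place — Fn2 n Fn2 n 2F2 Fn2 2F2 n 2F2 Fn2 2F2 Fn2 n Fn2 n 2F2 Fn2 — and concatenate.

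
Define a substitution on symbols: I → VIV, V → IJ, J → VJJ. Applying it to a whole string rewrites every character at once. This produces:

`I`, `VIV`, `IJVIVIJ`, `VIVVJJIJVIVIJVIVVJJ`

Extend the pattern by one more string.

Rewriting the 19 symbols of VIVVJJIJVIVIJVIVVJJ one by one yields IJ VIV IJ IJ VJJ VJJ VIV VJJ IJ VIV IJ VIV VJJ IJ VIV IJ IJ VJJ VJJ; concatenated:

IJVIVIJIJVJJVJJVIVVJJIJVIVIJVIVVJJIJVIVIJIJVJJVJJ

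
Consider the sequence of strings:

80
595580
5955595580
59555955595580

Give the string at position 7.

59555955595559555955595580

Every step adds 5955 at the front: s(k+1) = 5955·s(k).
From 59555955595580, 3 further steps: 59555955595580 → 595559555955595580 → 5955595559555955595580 → (answer).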